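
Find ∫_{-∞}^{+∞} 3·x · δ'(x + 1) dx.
-3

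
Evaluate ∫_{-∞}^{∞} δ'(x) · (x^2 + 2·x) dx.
-2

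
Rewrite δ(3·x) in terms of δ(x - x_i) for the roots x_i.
\frac{\delta(x)}{3}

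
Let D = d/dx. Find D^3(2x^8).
672 x^{5}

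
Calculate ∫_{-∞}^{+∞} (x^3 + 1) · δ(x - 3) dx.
28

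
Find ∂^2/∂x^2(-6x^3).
- 36 x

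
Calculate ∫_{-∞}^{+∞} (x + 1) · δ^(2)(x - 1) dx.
0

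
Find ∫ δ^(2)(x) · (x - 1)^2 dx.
2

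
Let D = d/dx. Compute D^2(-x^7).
- 42 x^{5}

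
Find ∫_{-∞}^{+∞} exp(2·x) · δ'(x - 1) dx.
- 2 e^{2}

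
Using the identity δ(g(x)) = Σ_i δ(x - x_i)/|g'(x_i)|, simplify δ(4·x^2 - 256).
\frac{\delta(x - 8) + \delta(x + 8)}{64}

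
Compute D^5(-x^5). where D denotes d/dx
-120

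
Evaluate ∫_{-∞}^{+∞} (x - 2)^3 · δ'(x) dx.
-12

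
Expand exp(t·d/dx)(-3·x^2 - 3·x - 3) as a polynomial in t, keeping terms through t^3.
- 3 t^{2} - 3 t \left(2 x + 1\right) - 3 x^{2} - 3 x - 3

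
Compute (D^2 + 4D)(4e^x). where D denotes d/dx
20 e^{x}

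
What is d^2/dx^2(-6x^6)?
- 180 x^{4}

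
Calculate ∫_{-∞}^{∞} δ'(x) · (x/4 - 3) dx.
- \frac{1}{4}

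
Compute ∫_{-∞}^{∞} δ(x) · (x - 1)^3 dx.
-1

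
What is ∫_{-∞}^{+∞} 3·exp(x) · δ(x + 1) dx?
\frac{3}{e}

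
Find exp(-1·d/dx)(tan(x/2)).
\tan{\left(\frac{x}{2} - \frac{1}{2} \right)}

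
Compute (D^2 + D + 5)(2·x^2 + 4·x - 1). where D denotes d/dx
10 x^{2} + 24 x + 3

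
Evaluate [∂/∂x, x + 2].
1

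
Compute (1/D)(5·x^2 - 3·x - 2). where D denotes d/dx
\frac{5 x^{3}}{3} - \frac{3 x^{2}}{2} - 2 x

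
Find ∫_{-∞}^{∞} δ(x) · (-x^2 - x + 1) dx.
1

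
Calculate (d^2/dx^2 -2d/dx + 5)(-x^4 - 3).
- 5 x^{4} + 8 x^{3} - 12 x^{2} - 15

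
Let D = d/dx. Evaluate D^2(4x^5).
80 x^{3}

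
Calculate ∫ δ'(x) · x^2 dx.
0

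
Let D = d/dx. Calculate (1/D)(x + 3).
\frac{x^{2}}{2} + 3 x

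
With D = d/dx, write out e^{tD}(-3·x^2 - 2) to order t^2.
- 3 t^{2} - 6 t x - 3 x^{2} - 2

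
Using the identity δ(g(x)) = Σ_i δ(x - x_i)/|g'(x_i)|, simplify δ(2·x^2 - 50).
\frac{\delta(x - 5) + \delta(x + 5)}{20}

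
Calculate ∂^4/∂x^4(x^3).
0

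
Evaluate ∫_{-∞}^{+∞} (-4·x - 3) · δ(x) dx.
-3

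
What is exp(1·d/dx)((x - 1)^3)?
x^{3}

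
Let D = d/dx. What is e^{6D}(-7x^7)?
- 7 x^{7} - 294 x^{6} - 5292 x^{5} - 52920 x^{4} - 317520 x^{3} - 1143072 x^{2} - 2286144 x - 1959552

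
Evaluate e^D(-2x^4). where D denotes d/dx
- 2 x^{4} - 8 x^{3} - 12 x^{2} - 8 x - 2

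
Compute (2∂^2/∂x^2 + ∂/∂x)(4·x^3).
12 x \left(x + 4\right)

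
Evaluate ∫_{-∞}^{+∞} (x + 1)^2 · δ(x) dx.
1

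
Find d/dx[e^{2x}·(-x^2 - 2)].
2 \left(- x^{2} - x - 2\right) e^{2 x}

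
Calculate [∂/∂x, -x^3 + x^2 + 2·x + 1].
- 3 x^{2} + 2 x + 2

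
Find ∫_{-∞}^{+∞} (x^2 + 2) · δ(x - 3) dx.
11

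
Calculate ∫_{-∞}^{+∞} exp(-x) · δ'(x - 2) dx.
e^{-2}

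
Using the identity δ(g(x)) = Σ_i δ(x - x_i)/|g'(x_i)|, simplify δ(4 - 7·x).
\frac{\delta(x - 4/7)}{7}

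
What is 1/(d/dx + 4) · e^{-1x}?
\frac{e^{- x}}{3}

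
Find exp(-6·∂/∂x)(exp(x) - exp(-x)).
- e^{6 - x} + e^{x - 6}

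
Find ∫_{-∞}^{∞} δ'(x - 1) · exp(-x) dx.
e^{-1}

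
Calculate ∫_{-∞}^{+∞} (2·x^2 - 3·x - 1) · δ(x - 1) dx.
-2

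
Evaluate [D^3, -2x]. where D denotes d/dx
-6D^{2}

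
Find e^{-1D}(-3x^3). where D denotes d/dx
- 3 x^{3} + 9 x^{2} - 9 x + 3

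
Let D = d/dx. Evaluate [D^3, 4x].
12D^{2}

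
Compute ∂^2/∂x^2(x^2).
2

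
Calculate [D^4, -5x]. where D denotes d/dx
-20D^{3}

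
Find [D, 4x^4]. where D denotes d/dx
16 x^{3}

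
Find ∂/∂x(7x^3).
21 x^{2}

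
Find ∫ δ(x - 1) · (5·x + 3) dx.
8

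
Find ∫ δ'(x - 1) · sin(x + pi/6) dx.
- \cos{\left(\frac{\pi}{6} + 1 \right)}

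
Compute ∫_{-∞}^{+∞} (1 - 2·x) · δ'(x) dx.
2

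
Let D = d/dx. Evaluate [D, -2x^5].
- 10 x^{4}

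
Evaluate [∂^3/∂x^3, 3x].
9\frac{d^{2}}{dx^{2}}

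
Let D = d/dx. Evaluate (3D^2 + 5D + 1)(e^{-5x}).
51 e^{- 5 x}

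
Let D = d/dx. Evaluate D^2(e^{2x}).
4 e^{2 x}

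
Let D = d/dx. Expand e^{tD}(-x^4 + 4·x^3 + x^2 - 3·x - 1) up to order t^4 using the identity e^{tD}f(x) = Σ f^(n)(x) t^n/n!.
- t^{4} - 4 t^{3} \left(x - 1\right) + t^{2} \left(- 6 x^{2} + 12 x + 1\right) - t \left(4 x^{3} - 12 x^{2} - 2 x + 3\right) - x^{4} + 4 x^{3} + x^{2} - 3 x - 1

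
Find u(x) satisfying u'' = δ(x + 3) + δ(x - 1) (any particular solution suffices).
\frac{|x + 3|}{2} + \frac{|x - 1|}{2}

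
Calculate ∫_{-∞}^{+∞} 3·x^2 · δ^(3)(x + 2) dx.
0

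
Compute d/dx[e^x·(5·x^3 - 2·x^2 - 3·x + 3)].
x \left(5 x^{2} + 13 x - 7\right) e^{x}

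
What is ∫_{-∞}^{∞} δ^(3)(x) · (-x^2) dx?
0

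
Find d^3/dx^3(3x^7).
630 x^{4}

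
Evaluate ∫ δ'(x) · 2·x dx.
-2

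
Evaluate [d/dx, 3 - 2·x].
-2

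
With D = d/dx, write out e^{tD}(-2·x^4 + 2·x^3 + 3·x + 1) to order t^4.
- 2 t^{4} + t^{3} \left(2 - 8 x\right) - 6 t^{2} x \left(2 x - 1\right) + t \left(- 8 x^{3} + 6 x^{2} + 3\right) - 2 x^{4} + 2 x^{3} + 3 x + 1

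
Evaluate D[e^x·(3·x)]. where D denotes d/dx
3 \left(x + 1\right) e^{x}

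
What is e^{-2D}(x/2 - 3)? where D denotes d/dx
\frac{x}{2} - 4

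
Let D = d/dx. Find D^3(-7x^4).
- 168 x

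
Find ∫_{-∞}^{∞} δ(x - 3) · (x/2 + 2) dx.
\frac{7}{2}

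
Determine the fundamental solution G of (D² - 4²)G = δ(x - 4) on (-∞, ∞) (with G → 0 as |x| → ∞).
-\frac{e^{-4|x - 4|}}{8}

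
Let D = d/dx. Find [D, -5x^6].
- 30 x^{5}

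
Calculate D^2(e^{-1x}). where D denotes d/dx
e^{- x}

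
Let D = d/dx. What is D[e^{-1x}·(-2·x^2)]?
2 x \left(x - 2\right) e^{- x}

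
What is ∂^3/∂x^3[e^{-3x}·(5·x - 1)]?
27 \left(6 - 5 x\right) e^{- 3 x}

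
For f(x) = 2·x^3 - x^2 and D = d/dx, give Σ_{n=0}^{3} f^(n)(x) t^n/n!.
2 t^{3} + t^{2} \left(6 x - 1\right) + 2 t x \left(3 x - 1\right) + 2 x^{3} - x^{2}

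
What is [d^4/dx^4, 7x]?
28\frac{d^{3}}{dx^{3}}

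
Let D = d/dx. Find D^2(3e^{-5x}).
75 e^{- 5 x}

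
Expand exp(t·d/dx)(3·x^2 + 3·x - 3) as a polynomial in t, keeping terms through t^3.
3 t^{2} + 3 t \left(2 x + 1\right) + 3 x^{2} + 3 x - 3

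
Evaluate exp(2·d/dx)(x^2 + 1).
x^{2} + 4 x + 5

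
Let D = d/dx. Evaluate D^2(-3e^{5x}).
- 75 e^{5 x}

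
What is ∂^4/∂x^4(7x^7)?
5880 x^{3}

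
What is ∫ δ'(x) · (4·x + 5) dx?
-4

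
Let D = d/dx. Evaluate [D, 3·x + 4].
3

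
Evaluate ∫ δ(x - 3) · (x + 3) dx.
6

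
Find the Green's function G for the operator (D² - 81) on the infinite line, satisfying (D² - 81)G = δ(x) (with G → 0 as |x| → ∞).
-\frac{e^{-9|x|}}{18}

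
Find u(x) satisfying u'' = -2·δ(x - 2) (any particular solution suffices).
-|x - 2|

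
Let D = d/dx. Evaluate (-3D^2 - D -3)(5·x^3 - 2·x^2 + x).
- 15 x^{3} - 9 x^{2} - 89 x + 11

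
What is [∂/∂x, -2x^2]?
- 4 x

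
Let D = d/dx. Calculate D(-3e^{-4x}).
12 e^{- 4 x}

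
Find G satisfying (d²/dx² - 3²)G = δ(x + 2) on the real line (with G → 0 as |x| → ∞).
-\frac{e^{-3|x + 2|}}{6}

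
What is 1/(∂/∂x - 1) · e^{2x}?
e^{2 x}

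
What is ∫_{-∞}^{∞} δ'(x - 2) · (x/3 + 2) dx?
- \frac{1}{3}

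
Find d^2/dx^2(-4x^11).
- 440 x^{9}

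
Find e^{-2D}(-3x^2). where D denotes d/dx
- 3 x^{2} + 12 x - 12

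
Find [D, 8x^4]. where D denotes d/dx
32 x^{3}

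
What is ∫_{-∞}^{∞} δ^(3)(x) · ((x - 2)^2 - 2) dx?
0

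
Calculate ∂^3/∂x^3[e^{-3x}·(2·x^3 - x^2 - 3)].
3 \left(- 18 x^{3} + 63 x^{2} - 54 x + 37\right) e^{- 3 x}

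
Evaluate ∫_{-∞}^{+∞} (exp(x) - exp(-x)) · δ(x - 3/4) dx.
2 \sinh{\left(\frac{3}{4} \right)}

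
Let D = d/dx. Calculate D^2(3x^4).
36 x^{2}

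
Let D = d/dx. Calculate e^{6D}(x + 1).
x + 7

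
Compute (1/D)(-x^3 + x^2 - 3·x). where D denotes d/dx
- \frac{x^{4}}{4} + \frac{x^{3}}{3} - \frac{3 x^{2}}{2}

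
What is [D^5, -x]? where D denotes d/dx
-5D^{4}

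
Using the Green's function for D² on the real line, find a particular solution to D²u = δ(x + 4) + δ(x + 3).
\frac{|x + 4|}{2} + \frac{|x + 3|}{2}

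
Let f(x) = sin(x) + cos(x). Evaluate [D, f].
- \sin{\left(x \right)} + \cos{\left(x \right)}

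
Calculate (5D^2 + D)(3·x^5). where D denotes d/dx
15 x^{3} \left(x + 20\right)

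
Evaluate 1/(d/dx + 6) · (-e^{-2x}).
- \frac{e^{- 2 x}}{4}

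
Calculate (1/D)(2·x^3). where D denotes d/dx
\frac{x^{4}}{2}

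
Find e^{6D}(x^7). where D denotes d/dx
x^{7} + 42 x^{6} + 756 x^{5} + 7560 x^{4} + 45360 x^{3} + 163296 x^{2} + 326592 x + 279936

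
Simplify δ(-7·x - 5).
\frac{\delta(x + 5/7)}{7}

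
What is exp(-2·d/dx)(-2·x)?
4 - 2 x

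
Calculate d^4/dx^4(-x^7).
- 840 x^{3}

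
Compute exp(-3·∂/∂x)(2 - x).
5 - x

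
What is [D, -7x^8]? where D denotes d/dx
- 56 x^{7}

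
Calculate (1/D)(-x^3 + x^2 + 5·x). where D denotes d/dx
- \frac{x^{4}}{4} + \frac{x^{3}}{3} + \frac{5 x^{2}}{2}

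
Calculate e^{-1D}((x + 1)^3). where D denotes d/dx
x^{3}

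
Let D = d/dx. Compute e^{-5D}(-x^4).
- x^{4} + 20 x^{3} - 150 x^{2} + 500 x - 625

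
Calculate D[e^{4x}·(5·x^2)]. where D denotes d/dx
10 x \left(2 x + 1\right) e^{4 x}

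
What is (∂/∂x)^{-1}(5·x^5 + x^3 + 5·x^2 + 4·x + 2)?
\frac{5 x^{6}}{6} + \frac{x^{4}}{4} + \frac{5 x^{3}}{3} + 2 x^{2} + 2 x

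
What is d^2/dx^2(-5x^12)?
- 660 x^{10}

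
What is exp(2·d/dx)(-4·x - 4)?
- 4 x - 12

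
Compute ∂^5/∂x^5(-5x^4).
0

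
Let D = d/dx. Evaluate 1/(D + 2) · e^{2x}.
\frac{e^{2 x}}{4}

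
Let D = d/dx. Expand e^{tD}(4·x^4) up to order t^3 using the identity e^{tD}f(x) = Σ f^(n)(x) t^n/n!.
4 x \left(4 t^{3} + 6 t^{2} x + 4 t x^{2} + x^{3}\right)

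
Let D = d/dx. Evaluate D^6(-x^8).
- 20160 x^{2}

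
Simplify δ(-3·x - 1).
\frac{\delta(x + 1/3)}{3}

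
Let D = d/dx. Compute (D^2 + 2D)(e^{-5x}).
15 e^{- 5 x}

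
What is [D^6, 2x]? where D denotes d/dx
12D^{5}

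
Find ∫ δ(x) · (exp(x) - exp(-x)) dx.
0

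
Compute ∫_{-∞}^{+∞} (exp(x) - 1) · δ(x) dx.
0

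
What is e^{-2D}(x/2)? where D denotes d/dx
\frac{x}{2} - 1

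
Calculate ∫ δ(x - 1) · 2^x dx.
2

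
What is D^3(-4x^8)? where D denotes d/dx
- 1344 x^{5}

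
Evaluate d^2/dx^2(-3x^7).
- 126 x^{5}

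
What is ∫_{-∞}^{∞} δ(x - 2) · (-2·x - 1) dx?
-5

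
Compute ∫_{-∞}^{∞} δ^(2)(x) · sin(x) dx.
0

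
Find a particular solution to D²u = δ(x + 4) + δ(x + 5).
\frac{|x + 4|}{2} + \frac{|x + 5|}{2}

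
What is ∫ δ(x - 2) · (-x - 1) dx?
-3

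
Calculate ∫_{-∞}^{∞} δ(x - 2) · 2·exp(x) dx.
2 e^{2}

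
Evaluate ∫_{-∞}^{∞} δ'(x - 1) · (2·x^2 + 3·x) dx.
-7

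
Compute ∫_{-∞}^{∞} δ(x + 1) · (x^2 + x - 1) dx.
-1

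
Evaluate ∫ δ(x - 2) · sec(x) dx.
\sec{\left(2 \right)}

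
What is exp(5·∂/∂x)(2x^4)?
2 x^{4} + 40 x^{3} + 300 x^{2} + 1000 x + 1250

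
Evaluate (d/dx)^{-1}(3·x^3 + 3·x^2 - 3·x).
\frac{3 x^{4}}{4} + x^{3} - \frac{3 x^{2}}{2}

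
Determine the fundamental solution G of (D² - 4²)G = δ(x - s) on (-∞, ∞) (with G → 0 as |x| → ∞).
-\frac{e^{-4|x-s|}}{8}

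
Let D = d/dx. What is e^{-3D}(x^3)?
x^{3} - 9 x^{2} + 27 x - 27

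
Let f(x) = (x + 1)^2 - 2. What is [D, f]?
2 x + 2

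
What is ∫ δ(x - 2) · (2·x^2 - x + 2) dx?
8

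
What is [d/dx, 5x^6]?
30 x^{5}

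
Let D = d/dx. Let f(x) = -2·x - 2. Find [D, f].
-2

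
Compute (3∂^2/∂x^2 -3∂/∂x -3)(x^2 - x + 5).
- 3 x^{2} - 3 x - 6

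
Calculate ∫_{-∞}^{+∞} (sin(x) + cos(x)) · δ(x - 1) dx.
\cos{\left(1 \right)} + \sin{\left(1 \right)}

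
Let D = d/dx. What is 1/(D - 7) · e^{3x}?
- \frac{e^{3 x}}{4}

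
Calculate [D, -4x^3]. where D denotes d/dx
- 12 x^{2}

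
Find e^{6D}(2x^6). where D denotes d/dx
2 x^{6} + 72 x^{5} + 1080 x^{4} + 8640 x^{3} + 38880 x^{2} + 93312 x + 93312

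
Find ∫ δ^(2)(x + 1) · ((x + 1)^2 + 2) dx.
2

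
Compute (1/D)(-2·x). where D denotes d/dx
- x^{2}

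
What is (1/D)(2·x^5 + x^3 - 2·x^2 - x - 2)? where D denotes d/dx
\frac{x^{6}}{3} + \frac{x^{4}}{4} - \frac{2 x^{3}}{3} - \frac{x^{2}}{2} - 2 x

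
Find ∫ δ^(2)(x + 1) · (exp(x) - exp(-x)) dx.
- 2 \sinh{\left(1 \right)}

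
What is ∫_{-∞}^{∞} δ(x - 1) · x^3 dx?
1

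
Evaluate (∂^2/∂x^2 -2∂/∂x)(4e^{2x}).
0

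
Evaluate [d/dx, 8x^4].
32 x^{3}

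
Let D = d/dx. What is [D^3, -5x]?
-15D^{2}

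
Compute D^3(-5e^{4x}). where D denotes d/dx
- 320 e^{4 x}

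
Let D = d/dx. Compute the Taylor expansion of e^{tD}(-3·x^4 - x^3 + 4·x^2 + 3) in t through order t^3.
- t^{3} \left(12 x + 1\right) - t^{2} \left(18 x^{2} + 3 x - 4\right) - t x \left(12 x^{2} + 3 x - 8\right) - 3 x^{4} - x^{3} + 4 x^{2} + 3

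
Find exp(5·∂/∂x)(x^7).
x^{7} + 35 x^{6} + 525 x^{5} + 4375 x^{4} + 21875 x^{3} + 65625 x^{2} + 109375 x + 78125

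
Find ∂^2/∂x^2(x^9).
72 x^{7}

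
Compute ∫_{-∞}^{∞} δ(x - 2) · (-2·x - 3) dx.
-7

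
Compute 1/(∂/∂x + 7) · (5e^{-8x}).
- 5 e^{- 8 x}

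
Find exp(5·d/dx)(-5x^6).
- 5 x^{6} - 150 x^{5} - 1875 x^{4} - 12500 x^{3} - 46875 x^{2} - 93750 x - 78125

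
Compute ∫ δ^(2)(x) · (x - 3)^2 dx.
2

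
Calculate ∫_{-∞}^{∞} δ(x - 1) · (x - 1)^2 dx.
0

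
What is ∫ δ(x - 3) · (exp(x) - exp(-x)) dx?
2 \sinh{\left(3 \right)}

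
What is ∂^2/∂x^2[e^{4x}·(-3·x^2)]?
\left(- 48 x^{2} - 48 x - 6\right) e^{4 x}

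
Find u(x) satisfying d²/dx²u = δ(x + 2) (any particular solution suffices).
\frac{|x + 2|}{2}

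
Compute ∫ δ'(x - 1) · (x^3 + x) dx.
-4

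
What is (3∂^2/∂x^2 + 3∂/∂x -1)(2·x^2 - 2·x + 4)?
- 2 x^{2} + 14 x + 2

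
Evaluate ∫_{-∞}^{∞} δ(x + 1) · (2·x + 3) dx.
1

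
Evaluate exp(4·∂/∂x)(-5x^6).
- 5 x^{6} - 120 x^{5} - 1200 x^{4} - 6400 x^{3} - 19200 x^{2} - 30720 x - 20480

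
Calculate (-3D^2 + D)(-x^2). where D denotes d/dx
6 - 2 x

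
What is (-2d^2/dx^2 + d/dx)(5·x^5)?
25 x^{3} \left(x - 8\right)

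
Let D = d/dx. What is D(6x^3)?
18 x^{2}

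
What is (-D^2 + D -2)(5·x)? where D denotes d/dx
5 - 10 x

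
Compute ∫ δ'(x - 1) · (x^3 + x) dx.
-4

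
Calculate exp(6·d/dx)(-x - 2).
- x - 8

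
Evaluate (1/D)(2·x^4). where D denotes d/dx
\frac{2 x^{5}}{5}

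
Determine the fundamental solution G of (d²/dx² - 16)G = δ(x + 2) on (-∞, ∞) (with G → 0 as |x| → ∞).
-\frac{e^{-4|x + 2|}}{8}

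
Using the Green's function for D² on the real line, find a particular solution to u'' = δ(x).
\frac{|x|}{2}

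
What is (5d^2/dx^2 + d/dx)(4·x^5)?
20 x^{3} \left(x + 20\right)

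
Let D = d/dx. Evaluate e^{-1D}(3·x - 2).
3 x - 5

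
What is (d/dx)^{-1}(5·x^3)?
\frac{5 x^{4}}{4}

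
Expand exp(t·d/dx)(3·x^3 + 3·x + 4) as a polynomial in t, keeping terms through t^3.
3 t^{3} + 9 t^{2} x + 3 t \left(3 x^{2} + 1\right) + 3 x^{3} + 3 x + 4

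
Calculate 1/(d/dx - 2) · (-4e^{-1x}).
\frac{4 e^{- x}}{3}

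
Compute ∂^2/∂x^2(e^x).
e^{x}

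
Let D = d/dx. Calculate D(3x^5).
15 x^{4}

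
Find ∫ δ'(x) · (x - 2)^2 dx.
4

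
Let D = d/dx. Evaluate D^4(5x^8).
8400 x^{4}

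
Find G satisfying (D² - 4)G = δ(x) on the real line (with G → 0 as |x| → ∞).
-\frac{e^{-2|x|}}{4}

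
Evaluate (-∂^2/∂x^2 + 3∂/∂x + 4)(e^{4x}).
0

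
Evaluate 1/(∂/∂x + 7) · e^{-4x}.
\frac{e^{- 4 x}}{3}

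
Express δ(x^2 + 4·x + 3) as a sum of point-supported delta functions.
\frac{\delta(x + 1) + \delta(x + 3)}{2}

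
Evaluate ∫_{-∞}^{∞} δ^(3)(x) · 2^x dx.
- \log{\left(2 \right)}^{3}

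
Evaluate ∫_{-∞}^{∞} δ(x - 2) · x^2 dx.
4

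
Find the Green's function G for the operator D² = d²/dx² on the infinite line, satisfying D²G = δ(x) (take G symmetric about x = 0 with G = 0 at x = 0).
\frac{|x|}{2}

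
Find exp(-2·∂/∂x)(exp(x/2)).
e^{\frac{x}{2} - 1}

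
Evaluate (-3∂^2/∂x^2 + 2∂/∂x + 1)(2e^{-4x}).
- 110 e^{- 4 x}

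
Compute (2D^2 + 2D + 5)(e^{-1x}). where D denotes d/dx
5 e^{- x}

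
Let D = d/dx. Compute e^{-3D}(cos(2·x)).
\cos{\left(2 x - 6 \right)}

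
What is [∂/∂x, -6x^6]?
- 36 x^{5}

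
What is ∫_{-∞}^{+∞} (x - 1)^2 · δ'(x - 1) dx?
0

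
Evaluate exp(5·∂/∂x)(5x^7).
5 x^{7} + 175 x^{6} + 2625 x^{5} + 21875 x^{4} + 109375 x^{3} + 328125 x^{2} + 546875 x + 390625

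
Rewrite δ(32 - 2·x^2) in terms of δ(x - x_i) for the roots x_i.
\frac{\delta(x - 4) + \delta(x + 4)}{16}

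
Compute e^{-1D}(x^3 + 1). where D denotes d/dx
x \left(x^{2} - 3 x + 3\right)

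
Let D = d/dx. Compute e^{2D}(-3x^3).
- 3 x^{3} - 18 x^{2} - 36 x - 24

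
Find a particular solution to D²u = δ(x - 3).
\frac{|x - 3|}{2}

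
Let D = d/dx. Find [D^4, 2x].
8D^{3}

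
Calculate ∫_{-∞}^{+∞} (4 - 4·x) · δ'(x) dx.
4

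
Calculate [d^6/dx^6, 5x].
30\frac{d^{5}}{dx^{5}}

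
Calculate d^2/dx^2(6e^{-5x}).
150 e^{- 5 x}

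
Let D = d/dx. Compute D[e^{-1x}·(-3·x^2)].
3 x \left(x - 2\right) e^{- x}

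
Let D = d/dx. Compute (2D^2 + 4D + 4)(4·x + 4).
16 x + 32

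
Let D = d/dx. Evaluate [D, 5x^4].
20 x^{3}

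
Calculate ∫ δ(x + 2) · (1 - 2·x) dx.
5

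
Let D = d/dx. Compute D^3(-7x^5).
- 420 x^{2}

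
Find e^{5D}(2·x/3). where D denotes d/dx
\frac{2 x}{3} + \frac{10}{3}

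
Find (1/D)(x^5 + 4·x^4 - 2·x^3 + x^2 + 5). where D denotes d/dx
\frac{x^{6}}{6} + \frac{4 x^{5}}{5} - \frac{x^{4}}{2} + \frac{x^{3}}{3} + 5 x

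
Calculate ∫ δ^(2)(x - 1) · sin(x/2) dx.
- \frac{\sin{\left(\frac{1}{2} \right)}}{4}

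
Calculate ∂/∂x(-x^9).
- 9 x^{8}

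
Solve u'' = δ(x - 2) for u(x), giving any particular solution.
\frac{|x - 2|}{2}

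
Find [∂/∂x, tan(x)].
\frac{1}{\cos^{2}{\left(x \right)}}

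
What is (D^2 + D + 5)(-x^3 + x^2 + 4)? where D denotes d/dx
- 5 x^{3} + 2 x^{2} - 4 x + 22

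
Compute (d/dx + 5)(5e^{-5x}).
0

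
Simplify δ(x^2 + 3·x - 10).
\frac{\delta(x - 2) + \delta(x + 5)}{7}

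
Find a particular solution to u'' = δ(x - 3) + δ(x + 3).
\frac{|x - 3|}{2} + \frac{|x + 3|}{2}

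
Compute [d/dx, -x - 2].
-1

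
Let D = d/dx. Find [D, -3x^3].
- 9 x^{2}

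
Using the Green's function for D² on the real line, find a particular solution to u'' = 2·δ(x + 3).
|x + 3|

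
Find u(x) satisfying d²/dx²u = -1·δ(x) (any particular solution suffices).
-\frac{|x|}{2}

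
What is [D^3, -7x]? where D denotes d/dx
-21D^{2}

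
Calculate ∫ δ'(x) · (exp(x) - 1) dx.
-1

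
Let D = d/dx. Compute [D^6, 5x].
30D^{5}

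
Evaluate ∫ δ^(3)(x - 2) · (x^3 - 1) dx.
-6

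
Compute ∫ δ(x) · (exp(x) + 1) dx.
2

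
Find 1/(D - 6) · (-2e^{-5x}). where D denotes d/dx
\frac{2 e^{- 5 x}}{11}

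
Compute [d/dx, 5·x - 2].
5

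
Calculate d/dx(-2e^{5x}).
- 10 e^{5 x}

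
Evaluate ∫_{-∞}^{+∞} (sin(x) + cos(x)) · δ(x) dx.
1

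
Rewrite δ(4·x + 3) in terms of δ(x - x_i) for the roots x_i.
\frac{\delta(x + 3/4)}{4}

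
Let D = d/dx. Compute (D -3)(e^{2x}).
- e^{2 x}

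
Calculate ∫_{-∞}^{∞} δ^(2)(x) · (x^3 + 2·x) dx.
0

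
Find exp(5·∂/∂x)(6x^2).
6 x^{2} + 60 x + 150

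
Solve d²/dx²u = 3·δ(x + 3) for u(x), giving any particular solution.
\frac{3|x + 3|}{2}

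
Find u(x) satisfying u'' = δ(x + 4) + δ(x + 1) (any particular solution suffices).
\frac{|x + 4|}{2} + \frac{|x + 1|}{2}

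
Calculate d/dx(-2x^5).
- 10 x^{4}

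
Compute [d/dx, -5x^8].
- 40 x^{7}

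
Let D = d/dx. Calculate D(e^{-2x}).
- 2 e^{- 2 x}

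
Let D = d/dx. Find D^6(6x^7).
30240 x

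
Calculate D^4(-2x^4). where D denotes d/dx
-48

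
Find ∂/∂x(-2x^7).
- 14 x^{6}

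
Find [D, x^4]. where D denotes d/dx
4 x^{3}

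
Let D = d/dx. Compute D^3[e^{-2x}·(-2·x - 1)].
16 \left(x - 1\right) e^{- 2 x}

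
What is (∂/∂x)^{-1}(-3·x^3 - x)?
- \frac{3 x^{4}}{4} - \frac{x^{2}}{2}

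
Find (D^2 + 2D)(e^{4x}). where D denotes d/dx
24 e^{4 x}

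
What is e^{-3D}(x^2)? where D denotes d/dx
x^{2} - 6 x + 9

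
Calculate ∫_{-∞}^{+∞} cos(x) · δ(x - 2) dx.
\cos{\left(2 \right)}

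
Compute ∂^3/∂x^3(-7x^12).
- 9240 x^{9}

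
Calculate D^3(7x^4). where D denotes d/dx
168 x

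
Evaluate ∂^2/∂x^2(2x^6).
60 x^{4}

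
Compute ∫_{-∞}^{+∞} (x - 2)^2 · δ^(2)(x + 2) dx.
2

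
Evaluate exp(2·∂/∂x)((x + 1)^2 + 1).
x^{2} + 6 x + 10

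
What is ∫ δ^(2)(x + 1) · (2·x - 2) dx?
0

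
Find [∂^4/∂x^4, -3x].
-12\frac{d^{3}}{dx^{3}}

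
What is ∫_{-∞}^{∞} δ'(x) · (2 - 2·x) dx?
2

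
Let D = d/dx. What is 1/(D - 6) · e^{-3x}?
- \frac{e^{- 3 x}}{9}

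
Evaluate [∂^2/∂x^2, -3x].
-6\frac{d}{dx}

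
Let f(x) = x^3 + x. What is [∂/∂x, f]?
3 x^{2} + 1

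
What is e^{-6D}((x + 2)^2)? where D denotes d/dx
x^{2} - 8 x + 16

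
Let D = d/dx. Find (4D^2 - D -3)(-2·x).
6 x + 2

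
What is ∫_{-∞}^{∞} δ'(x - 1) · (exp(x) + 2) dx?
- e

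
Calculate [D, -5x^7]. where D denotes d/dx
- 35 x^{6}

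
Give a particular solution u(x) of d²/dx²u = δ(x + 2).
\frac{|x + 2|}{2}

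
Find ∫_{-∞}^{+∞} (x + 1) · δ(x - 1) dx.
2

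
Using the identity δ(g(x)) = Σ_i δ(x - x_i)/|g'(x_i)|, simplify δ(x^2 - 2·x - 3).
\frac{\delta(x - 3) + \delta(x + 1)}{4}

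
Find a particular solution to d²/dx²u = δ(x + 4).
\frac{|x + 4|}{2}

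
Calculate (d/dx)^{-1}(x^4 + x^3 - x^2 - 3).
\frac{x^{5}}{5} + \frac{x^{4}}{4} - \frac{x^{3}}{3} - 3 x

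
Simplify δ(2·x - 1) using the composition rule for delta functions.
\frac{\delta(x - 1/2)}{2}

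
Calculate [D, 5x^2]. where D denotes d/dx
10 x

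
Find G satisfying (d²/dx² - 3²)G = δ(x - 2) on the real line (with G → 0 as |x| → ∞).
-\frac{e^{-3|x - 2|}}{6}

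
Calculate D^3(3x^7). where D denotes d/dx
630 x^{4}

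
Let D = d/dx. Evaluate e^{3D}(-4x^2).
- 4 x^{2} - 24 x - 36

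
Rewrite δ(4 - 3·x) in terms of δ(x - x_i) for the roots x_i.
\frac{\delta(x - 4/3)}{3}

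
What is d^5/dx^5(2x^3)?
0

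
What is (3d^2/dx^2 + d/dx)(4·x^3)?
12 x \left(x + 6\right)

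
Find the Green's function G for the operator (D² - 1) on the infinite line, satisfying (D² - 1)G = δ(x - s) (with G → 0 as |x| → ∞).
-\frac{e^{-|x-s|}}{2}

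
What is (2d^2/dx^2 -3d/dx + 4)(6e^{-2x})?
108 e^{- 2 x}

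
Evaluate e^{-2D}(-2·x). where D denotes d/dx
4 - 2 x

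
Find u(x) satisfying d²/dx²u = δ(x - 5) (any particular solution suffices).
\frac{|x - 5|}{2}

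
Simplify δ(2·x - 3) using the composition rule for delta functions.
\frac{\delta(x - 3/2)}{2}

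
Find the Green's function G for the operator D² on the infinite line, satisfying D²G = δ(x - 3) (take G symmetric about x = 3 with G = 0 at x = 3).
\frac{|x - 3|}{2}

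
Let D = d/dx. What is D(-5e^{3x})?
- 15 e^{3 x}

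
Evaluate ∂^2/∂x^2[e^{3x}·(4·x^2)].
\left(36 x^{2} + 48 x + 8\right) e^{3 x}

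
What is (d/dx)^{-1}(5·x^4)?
x^{5}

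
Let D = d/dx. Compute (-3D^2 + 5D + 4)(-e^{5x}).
46 e^{5 x}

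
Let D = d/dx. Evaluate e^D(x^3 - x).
x \left(x^{2} + 3 x + 2\right)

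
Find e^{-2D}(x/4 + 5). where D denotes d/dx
\frac{x}{4} + \frac{9}{2}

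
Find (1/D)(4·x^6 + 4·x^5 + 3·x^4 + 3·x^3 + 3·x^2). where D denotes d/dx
\frac{4 x^{7}}{7} + \frac{2 x^{6}}{3} + \frac{3 x^{5}}{5} + \frac{3 x^{4}}{4} + x^{3}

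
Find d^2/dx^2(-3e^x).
- 3 e^{x}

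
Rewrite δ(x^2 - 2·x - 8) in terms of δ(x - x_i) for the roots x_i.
\frac{\delta(x + 2) + \delta(x - 4)}{6}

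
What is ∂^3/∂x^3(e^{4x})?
64 e^{4 x}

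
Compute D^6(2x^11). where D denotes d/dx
665280 x^{5}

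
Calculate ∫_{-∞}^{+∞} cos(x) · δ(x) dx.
1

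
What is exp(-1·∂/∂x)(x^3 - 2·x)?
x^{3} - 3 x^{2} + x + 1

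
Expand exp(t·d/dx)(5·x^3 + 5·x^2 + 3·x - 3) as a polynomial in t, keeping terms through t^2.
t^{2} \left(15 x + 5\right) + t \left(15 x^{2} + 10 x + 3\right) + 5 x^{3} + 5 x^{2} + 3 x - 3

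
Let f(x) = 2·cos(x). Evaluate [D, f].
- 2 \sin{\left(x \right)}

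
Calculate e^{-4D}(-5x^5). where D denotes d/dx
- 5 x^{5} + 100 x^{4} - 800 x^{3} + 3200 x^{2} - 6400 x + 5120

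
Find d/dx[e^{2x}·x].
\left(2 x + 1\right) e^{2 x}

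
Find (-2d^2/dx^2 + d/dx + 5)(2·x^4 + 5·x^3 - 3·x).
10 x^{4} + 33 x^{3} - 33 x^{2} - 75 x - 3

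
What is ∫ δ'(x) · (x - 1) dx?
-1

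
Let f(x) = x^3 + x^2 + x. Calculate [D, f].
3 x^{2} + 2 x + 1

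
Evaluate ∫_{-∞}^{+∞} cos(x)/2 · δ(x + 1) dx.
\frac{\cos{\left(1 \right)}}{2}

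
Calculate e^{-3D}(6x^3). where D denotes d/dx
6 x^{3} - 54 x^{2} + 162 x - 162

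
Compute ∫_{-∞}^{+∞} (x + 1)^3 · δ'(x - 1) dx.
-12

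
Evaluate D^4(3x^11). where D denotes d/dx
23760 x^{7}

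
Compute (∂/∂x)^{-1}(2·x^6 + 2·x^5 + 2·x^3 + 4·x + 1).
\frac{2 x^{7}}{7} + \frac{x^{6}}{3} + \frac{x^{4}}{2} + 2 x^{2} + x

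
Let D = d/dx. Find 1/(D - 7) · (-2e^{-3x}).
\frac{e^{- 3 x}}{5}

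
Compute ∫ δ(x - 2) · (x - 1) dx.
1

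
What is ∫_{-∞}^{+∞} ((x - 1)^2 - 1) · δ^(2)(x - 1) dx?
2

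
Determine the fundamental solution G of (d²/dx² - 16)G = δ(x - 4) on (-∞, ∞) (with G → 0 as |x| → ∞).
-\frac{e^{-4|x - 4|}}{8}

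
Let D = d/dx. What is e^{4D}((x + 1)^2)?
x^{2} + 10 x + 25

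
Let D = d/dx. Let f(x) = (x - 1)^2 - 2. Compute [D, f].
2 x - 2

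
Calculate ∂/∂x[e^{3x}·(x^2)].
x \left(3 x + 2\right) e^{3 x}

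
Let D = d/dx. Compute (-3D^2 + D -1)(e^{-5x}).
- 81 e^{- 5 x}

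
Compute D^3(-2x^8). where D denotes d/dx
- 672 x^{5}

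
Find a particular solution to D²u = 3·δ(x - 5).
\frac{3|x - 5|}{2}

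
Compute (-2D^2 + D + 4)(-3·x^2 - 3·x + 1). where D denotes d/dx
- 12 x^{2} - 18 x + 13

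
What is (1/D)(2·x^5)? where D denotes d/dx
\frac{x^{6}}{3}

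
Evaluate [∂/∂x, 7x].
7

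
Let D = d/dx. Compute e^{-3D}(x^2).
x^{2} - 6 x + 9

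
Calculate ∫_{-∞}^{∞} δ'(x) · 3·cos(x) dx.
0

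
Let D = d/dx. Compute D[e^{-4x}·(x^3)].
x^{2} \left(3 - 4 x\right) e^{- 4 x}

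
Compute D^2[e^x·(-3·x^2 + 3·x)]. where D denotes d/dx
3 x \left(- x - 3\right) e^{x}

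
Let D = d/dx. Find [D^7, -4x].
-28D^{6}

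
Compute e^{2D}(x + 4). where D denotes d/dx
x + 6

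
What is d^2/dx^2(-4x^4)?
- 48 x^{2}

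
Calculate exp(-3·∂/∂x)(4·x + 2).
4 x - 10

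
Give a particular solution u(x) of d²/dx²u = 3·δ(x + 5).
\frac{3|x + 5|}{2}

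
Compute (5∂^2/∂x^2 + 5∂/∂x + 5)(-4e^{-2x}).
- 60 e^{- 2 x}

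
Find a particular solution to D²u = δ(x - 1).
\frac{|x - 1|}{2}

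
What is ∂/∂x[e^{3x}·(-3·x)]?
\left(- 9 x - 3\right) e^{3 x}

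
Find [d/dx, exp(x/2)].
\frac{e^{\frac{x}{2}}}{2}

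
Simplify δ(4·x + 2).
\frac{\delta(x + 1/2)}{4}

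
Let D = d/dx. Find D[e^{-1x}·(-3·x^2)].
3 x \left(x - 2\right) e^{- x}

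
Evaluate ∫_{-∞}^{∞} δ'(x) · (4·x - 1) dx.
-4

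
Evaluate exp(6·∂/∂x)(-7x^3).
- 7 x^{3} - 126 x^{2} - 756 x - 1512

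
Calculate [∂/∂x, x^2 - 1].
2 x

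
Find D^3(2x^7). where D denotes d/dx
420 x^{4}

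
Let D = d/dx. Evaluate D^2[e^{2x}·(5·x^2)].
\left(20 x^{2} + 40 x + 10\right) e^{2 x}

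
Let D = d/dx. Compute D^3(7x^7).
1470 x^{4}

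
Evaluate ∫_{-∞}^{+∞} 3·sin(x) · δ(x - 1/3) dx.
3 \sin{\left(\frac{1}{3} \right)}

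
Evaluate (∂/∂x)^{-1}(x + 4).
\frac{x^{2}}{2} + 4 x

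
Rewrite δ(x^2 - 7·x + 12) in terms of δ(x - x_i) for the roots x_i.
\frac{\delta(x - 3) + \delta(x - 4)}{1}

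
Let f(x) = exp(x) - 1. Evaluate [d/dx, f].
e^{x}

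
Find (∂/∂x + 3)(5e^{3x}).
30 e^{3 x}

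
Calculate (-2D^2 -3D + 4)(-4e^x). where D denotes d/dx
4 e^{x}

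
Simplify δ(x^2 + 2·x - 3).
\frac{\delta(x - 1) + \delta(x + 3)}{4}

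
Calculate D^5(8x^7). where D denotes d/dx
20160 x^{2}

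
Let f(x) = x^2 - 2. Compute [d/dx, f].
2 x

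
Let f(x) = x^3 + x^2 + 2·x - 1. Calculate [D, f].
3 x^{2} + 2 x + 2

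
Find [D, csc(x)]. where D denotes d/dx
- \cot{\left(x \right)} \csc{\left(x \right)}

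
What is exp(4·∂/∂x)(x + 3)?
x + 7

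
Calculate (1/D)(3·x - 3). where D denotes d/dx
\frac{3 x^{2}}{2} - 3 x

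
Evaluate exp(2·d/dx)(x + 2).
x + 4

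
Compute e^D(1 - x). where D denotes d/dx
- x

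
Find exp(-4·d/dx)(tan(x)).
\tan{\left(x - 4 \right)}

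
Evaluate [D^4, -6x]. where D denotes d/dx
-24D^{3}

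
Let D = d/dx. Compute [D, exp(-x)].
- e^{- x}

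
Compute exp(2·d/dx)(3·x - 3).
3 x + 3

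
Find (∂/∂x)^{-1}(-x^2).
- \frac{x^{3}}{3}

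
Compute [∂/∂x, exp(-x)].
- e^{- x}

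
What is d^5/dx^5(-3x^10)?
- 90720 x^{5}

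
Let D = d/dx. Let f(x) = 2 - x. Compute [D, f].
-1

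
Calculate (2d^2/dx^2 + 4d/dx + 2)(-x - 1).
- 2 x - 6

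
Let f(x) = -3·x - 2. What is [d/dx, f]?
-3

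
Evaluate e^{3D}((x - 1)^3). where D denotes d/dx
x^{3} + 6 x^{2} + 12 x + 8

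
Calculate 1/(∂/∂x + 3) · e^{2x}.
\frac{e^{2 x}}{5}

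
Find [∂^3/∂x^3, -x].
-3\frac{d^{2}}{dx^{2}}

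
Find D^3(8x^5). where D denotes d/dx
480 x^{2}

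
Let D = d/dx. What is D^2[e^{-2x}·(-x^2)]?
2 \left(- 2 x^{2} + 4 x - 1\right) e^{- 2 x}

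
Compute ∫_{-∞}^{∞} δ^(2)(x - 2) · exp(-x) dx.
e^{-2}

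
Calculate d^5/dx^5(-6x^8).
- 40320 x^{3}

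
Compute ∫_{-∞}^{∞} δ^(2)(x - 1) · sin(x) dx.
- \sin{\left(1 \right)}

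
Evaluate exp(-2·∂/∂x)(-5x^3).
- 5 x^{3} + 30 x^{2} - 60 x + 40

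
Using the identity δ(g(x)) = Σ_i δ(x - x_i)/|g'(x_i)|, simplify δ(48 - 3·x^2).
\frac{\delta(x - 4) + \delta(x + 4)}{24}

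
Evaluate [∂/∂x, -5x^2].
- 10 x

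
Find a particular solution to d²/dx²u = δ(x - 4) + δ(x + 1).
\frac{|x - 4|}{2} + \frac{|x + 1|}{2}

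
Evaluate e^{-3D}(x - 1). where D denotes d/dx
x - 4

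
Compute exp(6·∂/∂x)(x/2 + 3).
\frac{x}{2} + 6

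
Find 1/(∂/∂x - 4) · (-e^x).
\frac{e^{x}}{3}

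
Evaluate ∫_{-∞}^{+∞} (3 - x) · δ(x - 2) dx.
1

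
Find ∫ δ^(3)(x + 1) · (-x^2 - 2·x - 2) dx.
0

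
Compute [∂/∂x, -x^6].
- 6 x^{5}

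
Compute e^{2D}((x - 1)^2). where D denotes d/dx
x^{2} + 2 x + 1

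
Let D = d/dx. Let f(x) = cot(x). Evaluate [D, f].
- \frac{1}{\sin^{2}{\left(x \right)}}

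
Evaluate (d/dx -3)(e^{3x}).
0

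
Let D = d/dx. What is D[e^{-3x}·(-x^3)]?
3 x^{2} \left(x - 1\right) e^{- 3 x}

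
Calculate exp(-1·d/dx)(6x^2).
6 x^{2} - 12 x + 6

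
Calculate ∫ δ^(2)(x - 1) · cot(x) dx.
\frac{2 \cot{\left(1 \right)}}{\sin^{2}{\left(1 \right)}}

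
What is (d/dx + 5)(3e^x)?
18 e^{x}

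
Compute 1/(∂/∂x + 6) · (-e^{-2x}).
- \frac{e^{- 2 x}}{4}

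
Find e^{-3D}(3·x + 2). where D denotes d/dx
3 x - 7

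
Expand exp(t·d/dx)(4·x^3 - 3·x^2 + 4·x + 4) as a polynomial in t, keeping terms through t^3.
4 t^{3} + t^{2} \left(12 x - 3\right) + 2 t \left(6 x^{2} - 3 x + 2\right) + 4 x^{3} - 3 x^{2} + 4 x + 4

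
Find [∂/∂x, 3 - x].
-1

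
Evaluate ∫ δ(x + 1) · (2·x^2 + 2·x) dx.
0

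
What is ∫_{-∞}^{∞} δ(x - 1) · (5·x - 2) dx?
3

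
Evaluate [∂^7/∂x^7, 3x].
21\frac{d^{6}}{dx^{6}}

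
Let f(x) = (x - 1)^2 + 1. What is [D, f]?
2 x - 2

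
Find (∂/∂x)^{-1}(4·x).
2 x^{2}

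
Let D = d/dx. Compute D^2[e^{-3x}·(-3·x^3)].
9 x \left(- 3 x^{2} + 6 x - 2\right) e^{- 3 x}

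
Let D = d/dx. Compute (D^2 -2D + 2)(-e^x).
- e^{x}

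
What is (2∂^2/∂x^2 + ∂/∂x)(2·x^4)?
8 x^{2} \left(x + 6\right)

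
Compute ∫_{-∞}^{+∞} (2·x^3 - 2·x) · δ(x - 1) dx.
0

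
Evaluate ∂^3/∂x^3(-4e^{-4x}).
256 e^{- 4 x}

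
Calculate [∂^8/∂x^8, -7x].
-56\frac{d^{7}}{dx^{7}}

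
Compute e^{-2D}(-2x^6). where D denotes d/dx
- 2 x^{6} + 24 x^{5} - 120 x^{4} + 320 x^{3} - 480 x^{2} + 384 x - 128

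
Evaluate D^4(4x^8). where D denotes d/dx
6720 x^{4}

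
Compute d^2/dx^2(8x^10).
720 x^{8}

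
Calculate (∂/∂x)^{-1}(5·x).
\frac{5 x^{2}}{2}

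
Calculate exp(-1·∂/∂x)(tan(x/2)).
\tan{\left(\frac{x}{2} - \frac{1}{2} \right)}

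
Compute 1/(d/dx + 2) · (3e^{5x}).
\frac{3 e^{5 x}}{7}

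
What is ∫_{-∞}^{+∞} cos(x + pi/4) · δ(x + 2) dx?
\sin{\left(\frac{\pi}{4} + 2 \right)}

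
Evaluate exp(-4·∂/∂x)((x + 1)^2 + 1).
x^{2} - 6 x + 10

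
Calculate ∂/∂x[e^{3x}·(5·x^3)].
15 x^{2} \left(x + 1\right) e^{3 x}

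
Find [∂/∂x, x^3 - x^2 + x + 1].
3 x^{2} - 2 x + 1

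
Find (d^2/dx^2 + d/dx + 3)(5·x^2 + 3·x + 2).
15 x^{2} + 19 x + 19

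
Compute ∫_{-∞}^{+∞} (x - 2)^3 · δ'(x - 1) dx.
-3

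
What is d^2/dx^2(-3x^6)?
- 90 x^{4}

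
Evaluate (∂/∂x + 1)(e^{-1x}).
0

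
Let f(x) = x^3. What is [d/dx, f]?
3 x^{2}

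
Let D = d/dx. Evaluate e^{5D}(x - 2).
x + 3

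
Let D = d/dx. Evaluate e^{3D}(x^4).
x^{4} + 12 x^{3} + 54 x^{2} + 108 x + 81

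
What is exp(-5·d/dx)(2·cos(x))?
2 \cos{\left(x - 5 \right)}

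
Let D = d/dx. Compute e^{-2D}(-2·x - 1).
3 - 2 x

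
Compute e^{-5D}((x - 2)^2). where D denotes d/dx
x^{2} - 14 x + 49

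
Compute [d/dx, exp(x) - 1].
e^{x}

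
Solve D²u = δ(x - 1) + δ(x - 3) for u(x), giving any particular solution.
\frac{|x - 1|}{2} + \frac{|x - 3|}{2}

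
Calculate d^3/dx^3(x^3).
6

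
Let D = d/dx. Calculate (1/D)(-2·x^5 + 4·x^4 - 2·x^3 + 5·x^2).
- \frac{x^{6}}{3} + \frac{4 x^{5}}{5} - \frac{x^{4}}{2} + \frac{5 x^{3}}{3}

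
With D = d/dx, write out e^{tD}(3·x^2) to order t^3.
3 t^{2} + 6 t x + 3 x^{2}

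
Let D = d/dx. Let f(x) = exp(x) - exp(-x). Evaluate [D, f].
2 \cosh{\left(x \right)}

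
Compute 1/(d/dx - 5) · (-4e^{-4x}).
\frac{4 e^{- 4 x}}{9}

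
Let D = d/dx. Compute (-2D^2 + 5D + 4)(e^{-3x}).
- 29 e^{- 3 x}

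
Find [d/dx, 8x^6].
48 x^{5}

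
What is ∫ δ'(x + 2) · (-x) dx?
1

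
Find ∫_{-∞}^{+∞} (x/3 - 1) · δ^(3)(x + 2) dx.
0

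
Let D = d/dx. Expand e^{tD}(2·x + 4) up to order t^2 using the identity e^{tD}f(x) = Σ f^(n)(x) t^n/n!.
2 t + 2 x + 4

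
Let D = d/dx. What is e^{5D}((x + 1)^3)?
x^{3} + 18 x^{2} + 108 x + 216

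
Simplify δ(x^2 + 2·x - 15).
\frac{\delta(x - 3) + \delta(x + 5)}{8}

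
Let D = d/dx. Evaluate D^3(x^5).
60 x^{2}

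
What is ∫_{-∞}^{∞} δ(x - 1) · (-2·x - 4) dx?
-6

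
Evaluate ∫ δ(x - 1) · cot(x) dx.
\cot{\left(1 \right)}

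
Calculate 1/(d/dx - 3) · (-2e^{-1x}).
\frac{e^{- x}}{2}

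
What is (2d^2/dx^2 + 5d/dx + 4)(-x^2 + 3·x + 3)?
- 4 x^{2} + 2 x + 23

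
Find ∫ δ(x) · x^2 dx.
0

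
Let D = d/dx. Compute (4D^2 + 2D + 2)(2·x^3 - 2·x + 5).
4 x^{3} + 12 x^{2} + 44 x + 6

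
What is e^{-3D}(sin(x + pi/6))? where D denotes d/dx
\sin{\left(x - 3 + \frac{\pi}{6} \right)}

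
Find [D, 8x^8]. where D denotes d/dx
64 x^{7}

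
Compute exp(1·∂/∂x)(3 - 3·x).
- 3 x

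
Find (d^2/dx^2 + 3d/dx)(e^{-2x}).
- 2 e^{- 2 x}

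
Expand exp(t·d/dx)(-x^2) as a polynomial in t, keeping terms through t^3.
- t^{2} - 2 t x - x^{2}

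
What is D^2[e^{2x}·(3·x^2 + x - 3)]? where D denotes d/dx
\left(12 x^{2} + 28 x - 2\right) e^{2 x}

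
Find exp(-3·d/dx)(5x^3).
5 x^{3} - 45 x^{2} + 135 x - 135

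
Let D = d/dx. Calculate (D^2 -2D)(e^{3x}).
3 e^{3 x}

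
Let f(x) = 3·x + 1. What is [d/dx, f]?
3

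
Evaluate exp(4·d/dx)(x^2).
x^{2} + 8 x + 16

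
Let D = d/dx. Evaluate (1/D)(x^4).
\frac{x^{5}}{5}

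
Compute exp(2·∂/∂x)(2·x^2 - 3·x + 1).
2 x^{2} + 5 x + 3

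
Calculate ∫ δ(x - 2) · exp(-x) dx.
e^{-2}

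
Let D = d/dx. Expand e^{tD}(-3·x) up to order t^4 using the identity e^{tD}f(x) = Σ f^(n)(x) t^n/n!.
- 3 t - 3 x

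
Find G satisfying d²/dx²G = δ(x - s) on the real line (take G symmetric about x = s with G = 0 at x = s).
\frac{|x - s|}{2}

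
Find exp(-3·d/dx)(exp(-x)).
e^{3 - x}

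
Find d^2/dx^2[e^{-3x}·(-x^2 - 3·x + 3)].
\left(- 9 x^{2} - 15 x + 43\right) e^{- 3 x}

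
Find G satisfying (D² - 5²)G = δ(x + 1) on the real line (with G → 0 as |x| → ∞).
-\frac{e^{-5|x + 1|}}{10}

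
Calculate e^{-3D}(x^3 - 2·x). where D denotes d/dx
x^{3} - 9 x^{2} + 25 x - 21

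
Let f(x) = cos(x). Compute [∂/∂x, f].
- \sin{\left(x \right)}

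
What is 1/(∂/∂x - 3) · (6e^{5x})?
3 e^{5 x}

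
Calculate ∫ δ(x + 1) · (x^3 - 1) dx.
-2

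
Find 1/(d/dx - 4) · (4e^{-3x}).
- \frac{4 e^{- 3 x}}{7}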